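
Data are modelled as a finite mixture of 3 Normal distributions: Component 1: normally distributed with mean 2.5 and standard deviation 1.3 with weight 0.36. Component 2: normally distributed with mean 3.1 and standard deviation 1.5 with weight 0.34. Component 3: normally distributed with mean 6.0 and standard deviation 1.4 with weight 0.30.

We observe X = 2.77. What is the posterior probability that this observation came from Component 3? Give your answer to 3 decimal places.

P(component k | x) = π_k·f_k(x) / marginal(x), where marginal(x) = Σ_j π_j·f_j(x).
Normal densities:
  L_1 = (1/(1.3·√(2π)))·exp(−(2.77−2.5)²/(2·1.3²)) = 0.306879·exp(-0.02157) = 0.300331
  L_2 = (1/(1.5·√(2π)))·exp(−(2.77−3.1)²/(2·1.5²)) = 0.265962·exp(-0.02420) = 0.259603
  L_3 = (1/(1.4·√(2π)))·exp(−(2.77−6.0)²/(2·1.4²)) = 0.284959·exp(-2.66145) = 0.0199034
Unnormalised posteriors:
  π_1·L_1 = 0.36 × 0.300331 = 0.108119
  π_2·L_2 = 0.34 × 0.259603 = 0.0882649
  π_3·L_3 = 0.30 × 0.0199034 = 0.00597102
Marginal: 0.108119 + 0.0882649 + 0.00597102 = 0.202355
So the posterior for Component 3 is 0.00597102 / 0.202355 ≈ 0.030.

0.030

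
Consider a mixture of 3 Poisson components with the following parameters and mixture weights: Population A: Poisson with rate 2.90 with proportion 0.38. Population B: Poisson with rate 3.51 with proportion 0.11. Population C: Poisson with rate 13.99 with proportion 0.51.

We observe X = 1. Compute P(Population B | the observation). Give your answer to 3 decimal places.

0.160

The responsibility of component k is π_k f_k(x) divided by Σ_j π_j f_j(x).
Poisson probabilities:
  L_A = e^(−2.90)·2.90^1/1! = 0.159567
  L_B = e^(−3.51)·3.51^1/1! = 0.104938
  L_C = e^(−13.99)·13.99^1/1! = 1.175e-05
Multiply by the mixture weights:
  π_A·L_A = 0.38 × 0.159567 = 0.0606356
  π_B·L_B = 0.11 × 0.104938 = 0.0115432
  π_C·L_C = 0.51 × 1.175e-05 = 5.9925e-06
Sum: 0.0606356 + 0.0115432 + 5.9925e-06 = 0.0721848
Responsibility of Population B: 0.0115432 / 0.0721848 ≈ 0.160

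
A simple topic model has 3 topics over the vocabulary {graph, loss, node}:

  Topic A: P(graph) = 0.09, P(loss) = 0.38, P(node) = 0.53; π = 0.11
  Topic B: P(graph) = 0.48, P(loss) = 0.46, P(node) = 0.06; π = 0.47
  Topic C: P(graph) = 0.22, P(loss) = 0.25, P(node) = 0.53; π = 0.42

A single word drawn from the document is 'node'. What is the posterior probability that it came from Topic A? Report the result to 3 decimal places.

0.189

Apply Bayes' rule: the posterior for each component is proportional to its prior times its likelihood at x.
Component likelihoods at x = 'node':
  L_A = 0.53
  L_B = 0.06
  L_C = 0.53
Unnormalised posteriors:
  w_A·L_A = 0.11 × 0.53 = 0.0583
  w_B·L_B = 0.47 × 0.06 = 0.0282
  w_C·L_C = 0.42 × 0.53 = 0.2226
Normaliser: 0.0583 + 0.0282 + 0.2226 = 0.3091
P(Topic A | the observation) = 0.0583 / 0.3091 ≈ 0.189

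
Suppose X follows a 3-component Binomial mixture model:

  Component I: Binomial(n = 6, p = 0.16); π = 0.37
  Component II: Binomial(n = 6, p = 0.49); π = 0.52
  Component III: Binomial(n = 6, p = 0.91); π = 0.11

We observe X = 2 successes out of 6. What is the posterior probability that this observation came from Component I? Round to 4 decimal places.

0.3581

The responsibility of component k is w_k f_k(x) divided by Σ_j w_j f_j(x).
Binomial probabilities:
  f_I = 0.191183
  f_II = 0.243649
  f_III = 0.000814975
Weight by the priors:
  w_I·f_I = 0.37 × 0.191183 = 0.0707376
  w_II·f_II = 0.52 × 0.243649 = 0.126697
  w_III·f_III = 0.11 × 0.000814975 = 8.96472e-05
Marginal: 0.0707376 + 0.126697 + 8.96472e-05 = 0.197525
So the posterior for Component I is 0.0707376 / 0.197525 ≈ 0.3581.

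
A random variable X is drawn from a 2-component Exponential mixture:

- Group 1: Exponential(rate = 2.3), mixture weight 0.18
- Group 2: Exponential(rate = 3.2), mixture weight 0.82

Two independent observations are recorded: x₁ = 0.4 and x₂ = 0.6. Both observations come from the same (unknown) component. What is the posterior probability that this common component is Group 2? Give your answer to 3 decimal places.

0.782

Apply Bayes' rule: the posterior for each component is proportional to its prior times its likelihood at x.
Since both observations come from the same component, the likelihood for component k is f_k(x₁)·f_k(x₂).
  f_1 = [0.916594] × [0.578631] = 0.530369
  f_2 = [0.889719] × [0.469142] = 0.417405
Unnormalised posteriors:
  π_1·f_1 = 0.18 × 0.530369 = 0.0954665
  π_2·f_2 = 0.82 × 0.417405 = 0.342272
Normaliser: 0.0954665 + 0.342272 = 0.437739
P(Group 2 | data) = 0.342272 / 0.437739 ≈ 0.782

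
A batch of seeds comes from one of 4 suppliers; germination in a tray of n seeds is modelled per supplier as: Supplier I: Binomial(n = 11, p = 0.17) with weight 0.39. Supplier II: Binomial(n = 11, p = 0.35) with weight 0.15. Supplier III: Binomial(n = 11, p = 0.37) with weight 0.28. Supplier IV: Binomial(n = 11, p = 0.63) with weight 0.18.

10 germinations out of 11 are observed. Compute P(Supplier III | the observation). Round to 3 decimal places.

By Bayes' theorem, P(k | x) = w_k f_k(x) / Σ_j w_j f_j(x).
Binomial probabilities:
  L_I = 1.8406e-07
  L_II = 0.000197236
  L_III = 0.000333235
  L_IV = 0.0400867
Weight by the priors:
  w_I·L_I = 0.39 × 1.8406e-07 = 7.17835e-08
  w_II·L_II = 0.15 × 0.000197236 = 2.95854e-05
  w_III·L_III = 0.28 × 0.000333235 = 9.33058e-05
  w_IV·L_IV = 0.18 × 0.0400867 = 0.0072156
Sum: 7.17835e-08 + 2.95854e-05 + 9.33058e-05 + 0.0072156 = 0.00733856
Responsibility of Supplier III: 9.33058e-05 / 0.00733856 ≈ 0.013

0.013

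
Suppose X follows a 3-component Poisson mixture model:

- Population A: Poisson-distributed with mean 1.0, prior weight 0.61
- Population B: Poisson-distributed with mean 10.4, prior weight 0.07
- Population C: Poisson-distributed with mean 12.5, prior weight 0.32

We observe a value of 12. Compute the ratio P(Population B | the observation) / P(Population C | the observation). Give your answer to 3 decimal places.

The posterior odds equal the prior odds times the likelihood ratio: (P(Z=i)/P(Z=j))·(f_i(x)/f_j(x)).
Component likelihoods at x = 12:
  L_A = e^(−1.0)·1.0^12/12! = 7.68013e-10
  L_B = e^(−10.4)·10.4^12/12! = 0.101719
  L_C = e^(−12.5)·12.5^12/12! = 0.113215
Posterior odds = (P(Z=B)·L_B) / (P(Z=C)·L_C) = (0.07·0.101719) / (0.32·0.113215) = 0.0071203 / 0.0362286 ≈ 0.197

0.197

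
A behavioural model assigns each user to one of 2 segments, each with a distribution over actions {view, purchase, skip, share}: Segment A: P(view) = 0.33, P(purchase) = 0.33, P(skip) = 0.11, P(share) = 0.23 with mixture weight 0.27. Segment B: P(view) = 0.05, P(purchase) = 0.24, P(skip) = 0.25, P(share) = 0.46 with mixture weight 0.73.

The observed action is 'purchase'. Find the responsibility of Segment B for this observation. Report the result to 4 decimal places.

0.6629

P(component k | x) = π_k·f_k(x) / marginal(x), where marginal(x) = Σ_j π_j·f_j(x).
Evaluate each component's likelihood at the observed value:
  L_A = 0.33
  L_B = 0.24
Weight by the priors:
  π_A·L_A = 0.27 × 0.33 = 0.0891
  π_B·L_B = 0.73 × 0.24 = 0.1752
Sum: 0.0891 + 0.1752 = 0.2643
Responsibility of Segment B: 0.1752 / 0.2643 ≈ 0.6629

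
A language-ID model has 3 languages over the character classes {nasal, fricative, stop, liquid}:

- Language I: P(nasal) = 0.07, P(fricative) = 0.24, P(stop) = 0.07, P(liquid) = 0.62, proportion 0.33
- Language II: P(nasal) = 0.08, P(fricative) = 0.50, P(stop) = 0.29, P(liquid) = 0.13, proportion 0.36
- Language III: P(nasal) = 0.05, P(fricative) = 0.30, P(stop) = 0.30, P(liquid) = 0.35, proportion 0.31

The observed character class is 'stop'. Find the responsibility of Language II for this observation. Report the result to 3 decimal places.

Posterior ∝ prior × likelihood, so P(k | x) ∝ π_k f_k(x); normalise over all components.
Evaluate each component's likelihood at the observed value:
  f_I = 0.07
  f_II = 0.29
  f_III = 0.3
Unnormalised posteriors:
  π_I·f_I = 0.33 × 0.07 = 0.0231
  π_II·f_II = 0.36 × 0.29 = 0.1044
  π_III·f_III = 0.31 × 0.3 = 0.093
Normaliser: 0.0231 + 0.1044 + 0.093 = 0.2205
So the posterior for Language II is 0.1044 / 0.2205 ≈ 0.473.

0.473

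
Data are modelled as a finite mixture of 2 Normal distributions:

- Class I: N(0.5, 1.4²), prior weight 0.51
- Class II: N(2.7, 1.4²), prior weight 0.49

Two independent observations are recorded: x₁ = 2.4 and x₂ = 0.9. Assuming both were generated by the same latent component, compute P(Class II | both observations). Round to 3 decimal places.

0.518

The responsibility of component k is π_k f_k(x) divided by Σ_j π_j f_j(x).
Since both observations come from the same component, the likelihood for component k is f_k(x₁)·f_k(x₂).
  f_I = [0.113457] × [0.273562] = 0.0310376
  f_II = [0.278491] × [0.124688] = 0.0347244
Prior × likelihood for each component:
  π_I·f_I = 0.51 × 0.0310376 = 0.0158292
  π_II·f_II = 0.49 × 0.0347244 = 0.017015
Marginal: 0.0158292 + 0.017015 = 0.0328441
Responsibility of Class II: 0.017015 / 0.0328441 ≈ 0.518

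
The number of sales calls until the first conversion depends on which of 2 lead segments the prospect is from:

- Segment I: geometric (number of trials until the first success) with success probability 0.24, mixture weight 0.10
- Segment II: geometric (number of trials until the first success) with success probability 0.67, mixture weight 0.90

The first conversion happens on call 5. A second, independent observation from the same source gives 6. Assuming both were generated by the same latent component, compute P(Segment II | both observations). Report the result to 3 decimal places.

P(component k | x) = π_k·f_k(x) / marginal(x), where marginal(x) = Σ_j π_j·f_j(x).
Since both observations come from the same component, the likelihood for component k is f_k(x₁)·f_k(x₂).
  L_I = [0.24·(1−0.24)^4 = 0.24·0.333622 = 0.0800692] × [0.0608526] = 0.00487242
  L_II = [0.67·(1−0.67)^4 = 0.67·0.0118592 = 0.00794567] × [0.00262207] = 2.08341e-05
Unnormalised posteriors:
  π_I·L_I = 0.10 × 0.00487242 = 0.000487242
  π_II·L_II = 0.90 × 2.08341e-05 = 1.87507e-05
Evidence: 0.000487242 + 1.87507e-05 = 0.000505993
So the posterior for Segment II is 1.87507e-05 / 0.000505993 ≈ 0.037.

0.037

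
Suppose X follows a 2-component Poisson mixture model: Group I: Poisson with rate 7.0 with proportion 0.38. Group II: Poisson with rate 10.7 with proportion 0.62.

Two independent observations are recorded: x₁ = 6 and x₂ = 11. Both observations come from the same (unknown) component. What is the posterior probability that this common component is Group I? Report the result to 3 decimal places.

P(component k | x) = w_k·f_k(x) / marginal(x), where marginal(x) = Σ_j w_j·f_j(x).
Since both observations come from the same component, the likelihood for component k is f_k(x₁)·f_k(x₂).
  L_I = [e^(−7.0)·7.0^6/6! = 0.149003] × [0.0451712] = 0.00673063
  L_II = [e^(−10.7)·10.7^6/6! = 0.0469915] × [0.118882] = 0.00558643
Weight by the priors:
  w_I·L_I = 0.38 × 0.00673063 = 0.00255764
  w_II·L_II = 0.62 × 0.00558643 = 0.00346358
Evidence: 0.00255764 + 0.00346358 = 0.00602122
So the posterior for Group I is 0.00255764 / 0.00602122 ≈ 0.425.

0.425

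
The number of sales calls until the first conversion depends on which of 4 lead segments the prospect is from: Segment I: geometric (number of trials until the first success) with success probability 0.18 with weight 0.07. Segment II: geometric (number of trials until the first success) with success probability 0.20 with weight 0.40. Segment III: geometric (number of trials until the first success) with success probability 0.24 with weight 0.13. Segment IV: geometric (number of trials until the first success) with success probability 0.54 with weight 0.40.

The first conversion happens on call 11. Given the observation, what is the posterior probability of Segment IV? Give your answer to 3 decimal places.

0.007

P(component k | x) = π_k·f_k(x) / marginal(x), where marginal(x) = Σ_j π_j·f_j(x).
Evaluate each component's likelihood at the observed value:
  p_I = 0.18·(1−0.18)^10 = 0.18·0.137448 = 0.0247406
  p_II = 0.20·(1−0.20)^10 = 0.20·0.107374 = 0.0214748
  p_III = 0.24·(1−0.24)^10 = 0.24·0.0642889 = 0.0154293
  p_IV = 0.54·(1−0.54)^10 = 0.54·0.000424207 = 0.000229072
Multiply by the mixture weights:
  π_I·p_I = 0.07 × 0.0247406 = 0.00173185
  π_II·p_II = 0.40 × 0.0214748 = 0.00858993
  π_III·p_III = 0.13 × 0.0154293 = 0.00200581
  π_IV·p_IV = 0.40 × 0.000229072 = 9.16288e-05
Evidence: 0.00173185 + 0.00858993 + 0.00200581 + 9.16288e-05 = 0.0124192
Responsibility of Segment IV: 9.16288e-05 / 0.0124192 ≈ 0.007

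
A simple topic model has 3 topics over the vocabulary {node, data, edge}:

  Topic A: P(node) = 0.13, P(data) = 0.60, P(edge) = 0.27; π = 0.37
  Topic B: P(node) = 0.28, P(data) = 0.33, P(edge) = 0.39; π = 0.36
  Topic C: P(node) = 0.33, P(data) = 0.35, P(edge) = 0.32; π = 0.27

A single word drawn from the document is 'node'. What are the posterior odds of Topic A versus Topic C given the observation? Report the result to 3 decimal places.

0.540

Only the two components matter; the odds are (P(Z=i) f_i(x)) / (P(Z=j) f_j(x)).
Evaluate each component's likelihood at the observed value:
  f_A = P(node | comp) = 0.13
  f_B = P(node | comp) = 0.28
  f_C = P(node | comp) = 0.33
Odds = (0.37/0.27) × (0.13/0.33) = 1.37037 × 0.393939 ≈ 0.540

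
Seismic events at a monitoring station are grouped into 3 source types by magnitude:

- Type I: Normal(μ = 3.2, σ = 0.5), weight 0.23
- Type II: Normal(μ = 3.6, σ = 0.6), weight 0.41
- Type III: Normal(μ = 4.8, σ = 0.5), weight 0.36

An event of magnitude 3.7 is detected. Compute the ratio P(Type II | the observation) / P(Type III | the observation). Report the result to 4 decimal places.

10.5259

Posterior odds = (π_i f_i(x)) / (π_j f_j(x)); the normalising sum cancels.
Component likelihoods at x = 3.7:
  f_I = 0.483941
  f_II = 0.655733
  f_III = 0.0709492
Odds = (0.41/0.36) × (0.655733/0.0709492) = 1.13889 × 9.24229 ≈ 10.5259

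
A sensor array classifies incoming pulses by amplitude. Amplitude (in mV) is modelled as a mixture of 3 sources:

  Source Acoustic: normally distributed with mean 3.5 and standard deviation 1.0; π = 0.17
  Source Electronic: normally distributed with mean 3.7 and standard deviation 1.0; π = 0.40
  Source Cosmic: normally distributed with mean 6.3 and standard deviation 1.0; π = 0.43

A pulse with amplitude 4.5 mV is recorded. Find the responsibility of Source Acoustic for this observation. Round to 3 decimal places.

Apply Bayes' rule: the posterior for each component is proportional to its prior times its likelihood at x.
Evaluate each component's likelihood at the observed value:
  f_Acoustic = (1/(1.0·√(2π)))·exp(−(4.5−3.5)²/(2·1.0²)) = 0.398942·exp(-0.50000) = 0.241971
  f_Electronic = (1/(1.0·√(2π)))·exp(−(4.5−3.7)²/(2·1.0²)) = 0.398942·exp(-0.32000) = 0.289692
  f_Cosmic = (1/(1.0·√(2π)))·exp(−(4.5−6.3)²/(2·1.0²)) = 0.398942·exp(-1.62000) = 0.0789502
Weight by the priors:
  π_Acoustic·f_Acoustic = 0.17 × 0.241971 = 0.041135
  π_Electronic·f_Electronic = 0.40 × 0.289692 = 0.115877
  π_Cosmic·f_Cosmic = 0.43 × 0.0789502 = 0.0339486
Sum: 0.041135 + 0.115877 + 0.0339486 = 0.19096
Responsibility of Source Acoustic: 0.041135 / 0.19096 ≈ 0.215

0.215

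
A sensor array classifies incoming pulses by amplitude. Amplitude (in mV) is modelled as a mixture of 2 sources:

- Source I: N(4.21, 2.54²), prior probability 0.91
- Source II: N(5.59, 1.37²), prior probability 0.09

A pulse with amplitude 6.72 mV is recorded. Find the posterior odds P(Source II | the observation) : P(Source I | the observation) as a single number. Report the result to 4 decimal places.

0.2126

The posterior odds equal the prior odds times the likelihood ratio: (P(Z=i)/P(Z=j))·(f_i(x)/f_j(x)).
Component likelihoods at x = 6.72 mV:
  L_I = 0.0963892
  L_II = 0.207233
Posterior odds = (P(Z=II)·L_II) / (P(Z=I)·L_I) = (0.09·0.207233) / (0.91·0.0963892) = 0.018651 / 0.0877142 ≈ 0.2126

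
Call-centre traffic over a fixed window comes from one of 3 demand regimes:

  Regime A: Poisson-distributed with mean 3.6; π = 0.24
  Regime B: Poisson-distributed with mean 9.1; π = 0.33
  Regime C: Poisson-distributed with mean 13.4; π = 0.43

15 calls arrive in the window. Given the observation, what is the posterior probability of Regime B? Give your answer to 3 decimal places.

0.146

Posterior ∝ prior × likelihood, so P(k | x) ∝ P(Z=k) f_k(x); normalise over all components.
Component likelihoods at x = 15 calls:
  p_A = e^(−3.6)·3.6^15/15! = 4.61932e-06
  p_B = e^(−9.1)·9.1^15/15! = 0.0207511
  p_C = e^(−13.4)·13.4^15/15! = 0.0934386
Unnormalised posteriors:
  P(Z=A)·p_A = 0.24 × 4.61932e-06 = 1.10864e-06
  P(Z=B)·p_B = 0.33 × 0.0207511 = 0.00684787
  P(Z=C)·p_C = 0.43 × 0.0934386 = 0.0401786
Normaliser: 1.10864e-06 + 0.00684787 + 0.0401786 = 0.0470276
P(Regime B | x) ≈ 0.146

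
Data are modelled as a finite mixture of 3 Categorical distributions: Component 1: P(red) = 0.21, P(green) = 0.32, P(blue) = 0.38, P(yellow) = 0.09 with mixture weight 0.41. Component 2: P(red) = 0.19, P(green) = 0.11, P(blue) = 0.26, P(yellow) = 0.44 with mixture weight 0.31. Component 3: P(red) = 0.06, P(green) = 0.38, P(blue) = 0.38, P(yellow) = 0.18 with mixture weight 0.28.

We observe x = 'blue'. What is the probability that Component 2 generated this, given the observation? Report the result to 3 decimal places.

P(component k | x) = w_k·f_k(x) / marginal(x), where marginal(x) = Σ_j w_j·f_j(x).
Component likelihoods at x = 'blue':
  f_1 = 0.38
  f_2 = 0.26
  f_3 = 0.38
Weight by the priors:
  w_1·f_1 = 0.41 × 0.38 = 0.1558
  w_2·f_2 = 0.31 × 0.26 = 0.0806
  w_3·f_3 = 0.28 × 0.38 = 0.1064
Sum: 0.1558 + 0.0806 + 0.1064 = 0.3428
P(Component 2 | the observation) = 0.0806 / 0.3428 ≈ 0.235

0.235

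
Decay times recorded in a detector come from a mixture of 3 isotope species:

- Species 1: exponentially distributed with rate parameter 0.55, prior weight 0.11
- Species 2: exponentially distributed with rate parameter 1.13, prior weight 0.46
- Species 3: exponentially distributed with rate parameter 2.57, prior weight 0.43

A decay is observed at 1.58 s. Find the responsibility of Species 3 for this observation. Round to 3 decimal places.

0.145

The responsibility of component k is w_k f_k(x) divided by Σ_j w_j f_j(x).
Exponential densities:
  L_1 = 0.230654
  L_2 = 0.189535
  L_3 = 0.0443034
Multiply by the mixture weights:
  w_1·L_1 = 0.11 × 0.230654 = 0.0253719
  w_2·L_2 = 0.46 × 0.189535 = 0.087186
  w_3·L_3 = 0.43 × 0.0443034 = 0.0190505
Normaliser: 0.0253719 + 0.087186 + 0.0190505 = 0.131608
Responsibility of Species 3: 0.0190505 / 0.131608 ≈ 0.145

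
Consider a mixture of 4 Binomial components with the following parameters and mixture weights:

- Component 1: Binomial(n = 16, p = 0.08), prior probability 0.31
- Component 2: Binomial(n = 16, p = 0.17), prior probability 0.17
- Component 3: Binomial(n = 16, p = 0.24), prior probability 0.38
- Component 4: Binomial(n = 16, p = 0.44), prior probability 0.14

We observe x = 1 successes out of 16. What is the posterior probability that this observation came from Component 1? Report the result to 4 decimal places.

Apply Bayes' rule: the posterior for each component is proportional to its prior times its likelihood at x.
Component likelihoods at x = 1 successes out of 16:
  f_1 = C(16,1)·0.08^1·0.92^15 = 16·0.08·0.286297 = 0.366461
  f_2 = C(16,1)·0.17^1·0.83^15 = 16·0.17·0.0611183 = 0.166242
  f_3 = C(16,1)·0.24^1·0.76^15 = 16·0.24·0.0163006 = 0.0625943
  f_4 = C(16,1)·0.44^1·0.56^15 = 16·0.44·0.00016704 = 0.00117596
Weight by the priors:
  π_1·f_1 = 0.31 × 0.366461 = 0.113603
  π_2·f_2 = 0.17 × 0.166242 = 0.0282611
  π_3·f_3 = 0.38 × 0.0625943 = 0.0237859
  π_4·f_4 = 0.14 × 0.00117596 = 0.000164635
Sum: 0.113603 + 0.0282611 + 0.0237859 + 0.000164635 = 0.165814
P(Component 1 | data) ≈ 0.6851

0.6851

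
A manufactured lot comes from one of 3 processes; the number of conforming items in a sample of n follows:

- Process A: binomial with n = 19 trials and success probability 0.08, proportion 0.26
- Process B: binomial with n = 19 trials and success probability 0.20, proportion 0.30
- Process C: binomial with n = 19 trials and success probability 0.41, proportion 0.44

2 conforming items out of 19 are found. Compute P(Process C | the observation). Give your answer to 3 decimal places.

P(component k | x) = P(Z=k)·f_k(x) / marginal(x), where marginal(x) = Σ_j P(Z=j)·f_j(x).
Component likelihoods at x = 2 conforming items out of 19:
  L_A = 0.265197
  L_B = 0.154023
  L_C = 0.00365635
Prior × likelihood for each component:
  P(Z=A)·L_A = 0.26 × 0.265197 = 0.0689513
  P(Z=B)·L_B = 0.30 × 0.154023 = 0.0462069
  P(Z=C)·L_C = 0.44 × 0.00365635 = 0.00160879
Evidence: 0.0689513 + 0.0462069 + 0.00160879 = 0.116767
P(Process C | data) = 0.00160879 / 0.116767 ≈ 0.014

0.014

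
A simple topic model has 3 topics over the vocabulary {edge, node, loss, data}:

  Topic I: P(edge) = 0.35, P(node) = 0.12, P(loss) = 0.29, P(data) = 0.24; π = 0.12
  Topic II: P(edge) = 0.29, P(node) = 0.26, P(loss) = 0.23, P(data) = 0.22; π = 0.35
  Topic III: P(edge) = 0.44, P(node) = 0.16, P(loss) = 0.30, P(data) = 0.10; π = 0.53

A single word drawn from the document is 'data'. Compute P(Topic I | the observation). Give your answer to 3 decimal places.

P(component k | x) = π_k·f_k(x) / marginal(x), where marginal(x) = Σ_j π_j·f_j(x).
Evaluate each component's likelihood at the observed value:
  L_I = 0.24
  L_II = 0.22
  L_III = 0.1
Unnormalised posteriors:
  π_I·L_I = 0.12 × 0.24 = 0.0288
  π_II·L_II = 0.35 × 0.22 = 0.077
  π_III·L_III = 0.53 × 0.1 = 0.053
Evidence: 0.0288 + 0.077 + 0.053 = 0.1588
P(Topic I | 'data') ≈ 0.181

0.181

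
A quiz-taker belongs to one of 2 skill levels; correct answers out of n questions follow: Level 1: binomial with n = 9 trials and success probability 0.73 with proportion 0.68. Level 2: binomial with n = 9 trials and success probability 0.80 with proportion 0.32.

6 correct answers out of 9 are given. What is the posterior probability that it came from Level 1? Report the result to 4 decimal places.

0.7511

Apply Bayes' rule: the posterior for each component is proportional to its prior times its likelihood at x.
Component likelihoods at x = 6 correct answers out of 9:
  f_1 = C(9,6)·0.73^6·0.27^3 = 84·0.151334·0.019683 = 0.250212
  f_2 = C(9,6)·0.80^6·0.20^3 = 84·0.262144·0.008 = 0.176161
Unnormalised posteriors:
  w_1·f_1 = 0.68 × 0.250212 = 0.170144
  w_2·f_2 = 0.32 × 0.176161 = 0.0563714
Normaliser: 0.170144 + 0.0563714 = 0.226515
P(Level 1 | the observation) = 0.170144 / 0.226515 ≈ 0.7511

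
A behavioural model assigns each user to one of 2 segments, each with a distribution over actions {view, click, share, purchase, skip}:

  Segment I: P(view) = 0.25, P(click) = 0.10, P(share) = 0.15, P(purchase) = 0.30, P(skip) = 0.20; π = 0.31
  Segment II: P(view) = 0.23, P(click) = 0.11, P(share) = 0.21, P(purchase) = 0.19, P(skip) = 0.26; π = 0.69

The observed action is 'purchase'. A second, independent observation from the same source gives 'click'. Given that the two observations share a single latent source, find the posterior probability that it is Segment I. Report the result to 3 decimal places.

By Bayes' theorem, P(k | x) = P(Z=k) f_k(x) / Σ_j P(Z=j) f_j(x).
Since both observations come from the same component, the likelihood for component k is f_k(x₁)·f_k(x₂).
  f_I = [P(purchase | comp) = 0.30] × [0.1] = 0.03
  f_II = [P(purchase | comp) = 0.19] × [0.11] = 0.0209
Prior × likelihood for each component:
  P(Z=I)·f_I = 0.31 × 0.03 = 0.0093
  P(Z=II)·f_II = 0.69 × 0.0209 = 0.014421
Marginal: 0.0093 + 0.014421 = 0.023721
Responsibility of Segment I: 0.0093 / 0.023721 ≈ 0.392

0.392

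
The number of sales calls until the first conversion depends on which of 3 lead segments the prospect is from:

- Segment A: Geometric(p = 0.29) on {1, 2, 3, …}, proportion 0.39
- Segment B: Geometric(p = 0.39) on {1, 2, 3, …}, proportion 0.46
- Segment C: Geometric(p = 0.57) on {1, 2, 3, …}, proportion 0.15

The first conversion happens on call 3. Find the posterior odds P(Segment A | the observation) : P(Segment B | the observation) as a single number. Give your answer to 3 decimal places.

0.854

Only the two components matter; the odds are (π_i f_i(x)) / (π_j f_j(x)).
Geometric probabilities:
  p_A = 0.146189
  p_B = 0.145119
  p_C = 0.105393
Odds = (0.39/0.46) × (0.146189/0.145119) = 0.847826 × 1.00737 ≈ 0.854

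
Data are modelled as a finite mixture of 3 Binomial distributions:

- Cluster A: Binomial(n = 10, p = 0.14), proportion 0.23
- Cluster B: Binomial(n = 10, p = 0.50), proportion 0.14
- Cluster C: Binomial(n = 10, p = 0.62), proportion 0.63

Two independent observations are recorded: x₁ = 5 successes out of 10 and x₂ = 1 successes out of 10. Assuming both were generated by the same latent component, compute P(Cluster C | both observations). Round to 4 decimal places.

0.1201

Apply Bayes' rule: the posterior for each component is proportional to its prior times its likelihood at x.
Since both observations come from the same component, the likelihood for component k is f_k(x₁)·f_k(x₂).
  p_A = [C(10,5)·0.14^5·0.86^5 = 252·5.37824e-05·0.470427 = 0.00637577] × [0.360258] = 0.00229693
  p_B = [C(10,5)·0.50^5·0.50^5 = 252·0.03125·0.03125 = 0.246094] × [0.00976562] = 0.00240326
  p_C = [C(10,5)·0.62^5·0.38^5 = 252·0.0916133·0.00792352 = 0.182927] × [0.00102434] = 0.000187379
Unnormalised posteriors:
  w_A·p_A = 0.23 × 0.00229693 = 0.000528293
  w_B·p_B = 0.14 × 0.00240326 = 0.000336456
  w_C·p_C = 0.63 × 0.000187379 = 0.000118049
Marginal: 0.000528293 + 0.000336456 + 0.000118049 = 0.000982798
P(Cluster C | x) ≈ 0.1201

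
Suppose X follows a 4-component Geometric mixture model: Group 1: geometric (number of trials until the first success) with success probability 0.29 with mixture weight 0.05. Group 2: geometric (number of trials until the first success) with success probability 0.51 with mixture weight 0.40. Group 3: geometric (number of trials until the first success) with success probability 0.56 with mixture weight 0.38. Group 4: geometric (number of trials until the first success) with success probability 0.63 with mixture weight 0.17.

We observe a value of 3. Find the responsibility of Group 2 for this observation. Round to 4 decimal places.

0.4367

The responsibility of component k is π_k f_k(x) divided by Σ_j π_j f_j(x).
Component likelihoods at x = 3:
  p_1 = 0.146189
  p_2 = 0.122451
  p_3 = 0.108416
  p_4 = 0.086247
Prior × likelihood for each component:
  π_1·p_1 = 0.05 × 0.146189 = 0.00730945
  π_2·p_2 = 0.40 × 0.122451 = 0.0489804
  π_3·p_3 = 0.38 × 0.108416 = 0.0411981
  π_4·p_4 = 0.17 × 0.086247 = 0.014662
Sum: 0.00730945 + 0.0489804 + 0.0411981 + 0.014662 = 0.11215
So the posterior for Group 2 is 0.0489804 / 0.11215 ≈ 0.4367.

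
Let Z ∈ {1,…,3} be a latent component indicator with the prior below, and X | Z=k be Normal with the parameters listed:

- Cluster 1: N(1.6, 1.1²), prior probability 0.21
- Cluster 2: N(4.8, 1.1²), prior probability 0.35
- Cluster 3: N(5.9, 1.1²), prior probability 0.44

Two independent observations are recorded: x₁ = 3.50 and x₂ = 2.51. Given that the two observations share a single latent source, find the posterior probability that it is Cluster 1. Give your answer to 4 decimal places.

By Bayes' theorem, P(k | x) = w_k f_k(x) / Σ_j w_j f_j(x).
Since both observations come from the same component, the likelihood for component k is f_k(x₁)·f_k(x₂).
  p_1 = [(1/(1.1·√(2π)))·exp(−(3.50−1.6)²/(2·1.1²)) = 0.362675·exp(-1.49174) = 0.0815952] × [0.257576] = 0.021017
  p_2 = [(1/(1.1·√(2π)))·exp(−(3.50−4.8)²/(2·1.1²)) = 0.362675·exp(-0.69835) = 0.180397] × [0.0415344] = 0.00749269
  p_3 = [(1/(1.1·√(2π)))·exp(−(3.50−5.9)²/(2·1.1²)) = 0.362675·exp(-2.38017) = 0.0335602] × [0.00314151] = 0.00010543
Weight by the priors:
  w_1·p_1 = 0.21 × 0.021017 = 0.00441357
  w_2·p_2 = 0.35 × 0.00749269 = 0.00262244
  w_3·p_3 = 0.44 × 0.00010543 = 4.63892e-05
Evidence: 0.00441357 + 0.00262244 + 4.63892e-05 = 0.0070824
P(Cluster 1 | x) = 0.00441357 / 0.0070824 ≈ 0.6232

0.6232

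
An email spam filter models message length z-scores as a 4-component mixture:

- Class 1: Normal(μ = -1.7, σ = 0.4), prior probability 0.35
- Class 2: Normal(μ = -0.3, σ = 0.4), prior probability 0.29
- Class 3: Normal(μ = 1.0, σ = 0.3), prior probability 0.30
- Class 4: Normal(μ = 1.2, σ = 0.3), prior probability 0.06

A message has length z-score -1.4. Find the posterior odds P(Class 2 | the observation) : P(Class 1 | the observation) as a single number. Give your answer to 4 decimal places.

0.0250

Since P(k|x) ∝ π_k f_k(x), the posterior odds are π_i f_i(x) / (π_j f_j(x)).
Normal densities:
  L_1 = 0.752844
  L_2 = 0.0227339
  L_3 = 1.68409e-14
  L_4 = 6.51056e-17
Odds = (0.29/0.35) × (0.0227339/0.752844) = 0.828571 × 0.0301974 ≈ 0.0250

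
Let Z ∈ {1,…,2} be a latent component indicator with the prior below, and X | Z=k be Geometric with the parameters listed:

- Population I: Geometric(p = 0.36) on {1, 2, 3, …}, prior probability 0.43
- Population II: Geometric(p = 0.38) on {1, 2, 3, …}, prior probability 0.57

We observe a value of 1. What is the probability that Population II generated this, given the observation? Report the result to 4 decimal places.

By Bayes' theorem, P(k | x) = P(Z=k) f_k(x) / Σ_j P(Z=j) f_j(x).
Geometric probabilities:
  p_I = 0.36
  p_II = 0.38
Unnormalised posteriors:
  P(Z=I)·p_I = 0.43 × 0.36 = 0.1548
  P(Z=II)·p_II = 0.57 × 0.38 = 0.2166
Sum: 0.1548 + 0.2166 = 0.3714
P(Population II | 1) = 0.2166 / 0.3714 ≈ 0.5832

0.5832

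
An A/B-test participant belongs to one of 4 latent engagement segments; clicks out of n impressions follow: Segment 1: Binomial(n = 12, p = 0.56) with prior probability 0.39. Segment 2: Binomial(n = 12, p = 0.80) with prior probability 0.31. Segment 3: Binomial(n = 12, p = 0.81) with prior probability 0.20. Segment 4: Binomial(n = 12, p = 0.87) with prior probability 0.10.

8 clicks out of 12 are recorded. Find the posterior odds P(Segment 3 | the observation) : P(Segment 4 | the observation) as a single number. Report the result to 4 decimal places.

Since P(k|x) ∝ π_k f_k(x), the posterior odds are π_i f_i(x) / (π_j f_j(x)).
Binomial probabilities:
  p_1 = C(12,8)·0.56^8·0.44^4 = 495·0.00967173·0.037481 = 0.17944
  p_2 = C(12,8)·0.80^8·0.20^4 = 495·0.167772·0.0016 = 0.132876
  p_3 = C(12,8)·0.81^8·0.19^4 = 495·0.185302·0.00130321 = 0.119536
  p_4 = C(12,8)·0.87^8·0.13^4 = 495·0.328212·0.00028561 = 0.0464016
Posterior odds = (π_3·p_3) / (π_4·p_4) = (0.20·0.119536) / (0.10·0.0464016) = 0.0239073 / 0.00464016 ≈ 5.1523

5.1523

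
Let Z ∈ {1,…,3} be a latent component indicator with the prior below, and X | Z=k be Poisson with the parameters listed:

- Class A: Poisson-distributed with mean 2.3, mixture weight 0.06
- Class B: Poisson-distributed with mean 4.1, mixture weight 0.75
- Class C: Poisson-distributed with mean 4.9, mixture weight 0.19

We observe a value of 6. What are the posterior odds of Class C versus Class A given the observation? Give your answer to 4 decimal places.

21.9911

Posterior odds = (π_i f_i(x)) / (π_j f_j(x)); the normalising sum cancels.
Poisson probabilities:
  p_A = 0.0206138
  p_B = 0.109336
  p_C = 0.143153
0.0271991 / 0.00123683 ≈ 21.9911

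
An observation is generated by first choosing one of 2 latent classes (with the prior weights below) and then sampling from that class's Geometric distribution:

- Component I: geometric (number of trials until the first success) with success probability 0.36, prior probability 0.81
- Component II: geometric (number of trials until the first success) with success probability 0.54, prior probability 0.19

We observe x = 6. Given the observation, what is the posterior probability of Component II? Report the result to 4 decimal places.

0.0632

P(component k | x) = P(Z=k)·f_k(x) / marginal(x), where marginal(x) = Σ_j P(Z=j)·f_j(x).
Evaluate each component's likelihood at the observed value:
  f_I = 0.36·(1−0.36)^5 = 0.36·0.107374 = 0.0386547
  f_II = 0.54·(1−0.54)^5 = 0.54·0.0205963 = 0.011122
Weight by the priors:
  P(Z=I)·f_I = 0.81 × 0.0386547 = 0.0313103
  P(Z=II)·f_II = 0.19 × 0.011122 = 0.00211318
Evidence: 0.0313103 + 0.00211318 = 0.0334235
So the posterior for Component II is 0.00211318 / 0.0334235 ≈ 0.0632.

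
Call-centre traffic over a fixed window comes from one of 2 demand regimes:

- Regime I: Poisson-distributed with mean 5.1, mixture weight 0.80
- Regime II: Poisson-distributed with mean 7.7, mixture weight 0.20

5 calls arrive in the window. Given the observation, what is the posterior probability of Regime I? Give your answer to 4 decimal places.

P(component k | x) = π_k·f_k(x) / marginal(x), where marginal(x) = Σ_j π_j·f_j(x).
Component likelihoods at x = 5 calls:
  L_I = e^(−5.1)·5.1^5/5! = 0.175294
  L_II = e^(−7.7)·7.7^5/5! = 0.102142
Multiply by the mixture weights:
  π_I·L_I = 0.80 × 0.175294 = 0.140235
  π_II·L_II = 0.20 × 0.102142 = 0.0204284
Denominator: 0.140235 + 0.0204284 = 0.160664
P(Regime I | data) = 0.140235 / 0.160664 ≈ 0.8728

0.8728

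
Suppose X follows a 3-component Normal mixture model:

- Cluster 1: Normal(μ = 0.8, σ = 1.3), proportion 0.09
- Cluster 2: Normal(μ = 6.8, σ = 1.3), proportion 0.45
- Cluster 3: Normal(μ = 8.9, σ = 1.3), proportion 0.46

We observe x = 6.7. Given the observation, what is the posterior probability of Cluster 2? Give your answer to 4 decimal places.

0.8033

By Bayes' theorem, P(k | x) = w_k f_k(x) / Σ_j w_j f_j(x).
Normal densities:
  p_1 = (1/(1.3·√(2π)))·exp(−(6.7−0.8)²/(2·1.3²)) = 0.306879·exp(-10.29882) = 1.03335e-05
  p_2 = (1/(1.3·√(2π)))·exp(−(6.7−6.8)²/(2·1.3²)) = 0.306879·exp(-0.00296) = 0.305972
  p_3 = (1/(1.3·√(2π)))·exp(−(6.7−8.9)²/(2·1.3²)) = 0.306879·exp(-1.43195) = 0.0732955
Prior × likelihood for each component:
  w_1·p_1 = 0.09 × 1.03335e-05 = 9.30015e-07
  w_2·p_2 = 0.45 × 0.305972 = 0.137687
  w_3·p_3 = 0.46 × 0.0732955 = 0.033716
Normaliser: 9.30015e-07 + 0.137687 + 0.033716 = 0.171404
P(Cluster 2 | data) = 0.137687 / 0.171404 ≈ 0.8033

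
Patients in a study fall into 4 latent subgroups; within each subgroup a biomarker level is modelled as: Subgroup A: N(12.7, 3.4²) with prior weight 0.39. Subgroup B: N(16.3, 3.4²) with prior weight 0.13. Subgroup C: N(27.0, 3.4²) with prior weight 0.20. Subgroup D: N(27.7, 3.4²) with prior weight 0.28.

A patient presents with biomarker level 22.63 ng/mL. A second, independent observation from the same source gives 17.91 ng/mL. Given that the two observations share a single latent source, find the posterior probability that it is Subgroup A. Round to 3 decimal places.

P(component k | x) = π_k·f_k(x) / marginal(x), where marginal(x) = Σ_j π_j·f_j(x).
Since both observations come from the same component, the likelihood for component k is f_k(x₁)·f_k(x₂).
  p_A = [0.00164892] × [0.0362699] = 5.98064e-05
  p_B = [0.0207378] × [0.104891] = 0.00217522
  p_C = [0.0513698] × [0.0032909] = 0.000169053
  p_D = [0.0385994] × [0.00185806] = 7.17202e-05
Weight by the priors:
  π_A·p_A = 0.39 × 5.98064e-05 = 2.33245e-05
  π_B·p_B = 0.13 × 0.00217522 = 0.000282778
  π_C·p_C = 0.20 × 0.000169053 = 3.38106e-05
  π_D·p_D = 0.28 × 7.17202e-05 = 2.00817e-05
Marginal: 2.33245e-05 + 0.000282778 + 3.38106e-05 + 2.00817e-05 = 0.000359995
Responsibility of Subgroup A: 2.33245e-05 / 0.000359995 ≈ 0.065

0.065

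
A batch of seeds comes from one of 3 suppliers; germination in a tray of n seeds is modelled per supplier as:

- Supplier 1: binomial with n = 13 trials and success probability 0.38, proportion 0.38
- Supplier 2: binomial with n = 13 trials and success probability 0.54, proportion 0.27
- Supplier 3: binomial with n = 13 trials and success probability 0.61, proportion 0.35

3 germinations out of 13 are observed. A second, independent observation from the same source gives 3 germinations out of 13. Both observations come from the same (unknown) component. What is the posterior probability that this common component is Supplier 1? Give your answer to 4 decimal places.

0.9838

The responsibility of component k is π_k f_k(x) divided by Σ_j π_j f_j(x).
Since both observations come from the same component, the likelihood for component k is f_k(x₁)·f_k(x₂).
  f_1 = [0.131715] × [0.131715] = 0.0173487
  f_2 = [0.0191041] × [0.0191041] = 0.000364965
  f_3 = [0.00528447] × [0.00528447] = 2.79256e-05
Prior × likelihood for each component:
  π_1·f_1 = 0.38 × 0.0173487 = 0.00659251
  π_2·f_2 = 0.27 × 0.000364965 = 9.85406e-05
  π_3·f_3 = 0.35 × 2.79256e-05 = 9.77398e-06
Denominator: 0.00659251 + 9.85406e-05 + 9.77398e-06 = 0.00670083
So the posterior for Supplier 1 is 0.00659251 / 0.00670083 ≈ 0.9838.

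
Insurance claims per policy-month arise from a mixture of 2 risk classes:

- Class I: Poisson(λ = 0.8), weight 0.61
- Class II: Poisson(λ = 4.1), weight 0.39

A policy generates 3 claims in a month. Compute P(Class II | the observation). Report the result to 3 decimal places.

Apply Bayes' rule: the posterior for each component is proportional to its prior times its likelihood at x.
Evaluate each component's likelihood at the observed value:
  L_I = e^(−0.8)·0.8^3/3! = 0.0383427
  L_II = e^(−4.1)·4.1^3/3! = 0.190368
Prior × likelihood for each component:
  w_I·L_I = 0.61 × 0.0383427 = 0.0233891
  w_II·L_II = 0.39 × 0.190368 = 0.0742433
Evidence: 0.0233891 + 0.0742433 = 0.0976324
P(Class II | the observation) ≈ 0.760

0.760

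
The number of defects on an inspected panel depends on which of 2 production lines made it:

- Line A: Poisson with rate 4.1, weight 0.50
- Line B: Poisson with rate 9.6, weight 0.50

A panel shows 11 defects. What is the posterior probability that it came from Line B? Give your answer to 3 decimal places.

The responsibility of component k is w_k f_k(x) divided by Σ_j w_j f_j(x).
Component likelihoods at x = 11 defects:
  L_A = e^(−4.1)·4.1^11/11! = 0.00228486
  L_B = e^(−9.6)·9.6^11/11! = 0.108293
Multiply by the mixture weights:
  w_A·L_A = 0.50 × 0.00228486 = 0.00114243
  w_B·L_B = 0.50 × 0.108293 = 0.0541466
Marginal: 0.00114243 + 0.0541466 = 0.055289
P(Line B | data) = 0.0541466 / 0.055289 ≈ 0.979

0.979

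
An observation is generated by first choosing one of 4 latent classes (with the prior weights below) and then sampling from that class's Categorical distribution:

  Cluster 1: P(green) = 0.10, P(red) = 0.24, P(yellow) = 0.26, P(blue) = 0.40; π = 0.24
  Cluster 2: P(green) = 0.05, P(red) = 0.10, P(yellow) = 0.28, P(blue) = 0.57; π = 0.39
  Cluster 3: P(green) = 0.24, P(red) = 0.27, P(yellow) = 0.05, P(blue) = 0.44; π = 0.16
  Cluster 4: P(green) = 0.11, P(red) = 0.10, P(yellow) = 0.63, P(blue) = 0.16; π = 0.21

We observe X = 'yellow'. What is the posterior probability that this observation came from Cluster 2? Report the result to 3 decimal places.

0.350

By Bayes' theorem, P(k | x) = P(Z=k) f_k(x) / Σ_j P(Z=j) f_j(x).
Categorical probabilities:
  f_1 = P(yellow | comp) = 0.26
  f_2 = P(yellow | comp) = 0.28
  f_3 = P(yellow | comp) = 0.05
  f_4 = P(yellow | comp) = 0.63
Unnormalised posteriors:
  P(Z=1)·f_1 = 0.24 × 0.26 = 0.0624
  P(Z=2)·f_2 = 0.39 × 0.28 = 0.1092
  P(Z=3)·f_3 = 0.16 × 0.05 = 0.008
  P(Z=4)·f_4 = 0.21 × 0.63 = 0.1323
Normaliser: 0.0624 + 0.1092 + 0.008 + 0.1323 = 0.3119
P(Cluster 2 | 'yellow') ≈ 0.350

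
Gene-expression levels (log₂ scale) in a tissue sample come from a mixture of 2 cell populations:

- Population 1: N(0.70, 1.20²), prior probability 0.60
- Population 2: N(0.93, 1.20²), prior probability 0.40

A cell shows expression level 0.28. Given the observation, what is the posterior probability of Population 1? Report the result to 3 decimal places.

0.620

Apply Bayes' rule: the posterior for each component is proportional to its prior times its likelihood at x.
Evaluate each component's likelihood at the observed value:
  f_1 = (1/(1.20·√(2π)))·exp(−(0.28−0.70)²/(2·1.20²)) = 0.332452·exp(-0.06125) = 0.3127
  f_2 = (1/(1.20·√(2π)))·exp(−(0.28−0.93)²/(2·1.20²)) = 0.332452·exp(-0.14670) = 0.287089
Prior × likelihood for each component:
  w_1·f_1 = 0.60 × 0.3127 = 0.18762
  w_2·f_2 = 0.40 × 0.287089 = 0.114836
Sum: 0.18762 + 0.114836 = 0.302456
P(Population 1 | the observation) = 0.18762 / 0.302456 ≈ 0.620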